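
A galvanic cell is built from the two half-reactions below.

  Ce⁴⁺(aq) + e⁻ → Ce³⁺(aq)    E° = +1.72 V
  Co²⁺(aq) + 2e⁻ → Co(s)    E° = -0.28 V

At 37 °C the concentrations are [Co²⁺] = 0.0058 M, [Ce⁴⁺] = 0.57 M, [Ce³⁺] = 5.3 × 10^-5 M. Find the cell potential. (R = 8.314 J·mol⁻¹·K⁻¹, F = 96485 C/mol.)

The Ce⁴⁺/Ce³⁺ couple has the higher reduction potential and acts as the cathode, so E°_cell = +1.72 − (-0.28) = 2.00 V.
Balancing electrons gives n = 2; the reaction quotient is Q = [Co²⁺]·[Ce³⁺]^2/[Ce⁴⁺]^2 = 5.01 × 10^-11.
E = E° − (RT/nF) ln Q = 2.00 − (8.314×310)/(2×96485) × (-23.716) = 2.000 + 0.317 = 2.317 V.

2.32 V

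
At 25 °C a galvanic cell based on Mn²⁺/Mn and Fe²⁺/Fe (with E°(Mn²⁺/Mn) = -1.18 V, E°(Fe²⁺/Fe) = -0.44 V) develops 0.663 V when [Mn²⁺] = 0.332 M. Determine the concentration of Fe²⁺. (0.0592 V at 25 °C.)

8.3 × 10^-4 M

From the Nernst equation, log Q = n(E° − E)/0.0592 = 2(0.74 − 0.663)/0.0592 = 2.601, so Q = 399.
With Q = [Mn²⁺]/[Fe²⁺] and the known concentrations, [Fe²⁺] in the denominator gives [Fe²⁺] = 8.3 × 10^-4 M.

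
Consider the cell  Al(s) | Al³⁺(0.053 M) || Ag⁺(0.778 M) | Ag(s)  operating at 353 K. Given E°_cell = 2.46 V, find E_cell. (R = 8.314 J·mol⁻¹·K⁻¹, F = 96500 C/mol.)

Balancing electrons gives n = 3; the reaction quotient is Q = [Al³⁺]/[Ag⁺]^3 = 0.113.
E = E° − (RT/nF) ln Q = 2.46 − (8.314×353)/(3×96500) × (-2.184) = 2.460 + 0.022 = 2.482 V.

2.48 V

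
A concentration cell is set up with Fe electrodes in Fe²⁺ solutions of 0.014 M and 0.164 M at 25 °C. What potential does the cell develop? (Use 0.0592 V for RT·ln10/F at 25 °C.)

Both half-cells are Fe²⁺/Fe, so E°_cell = 0. The concentrated side is the cathode; the cell reaction moves Fe²⁺ from high to low concentration with n = 2.
Q = [Fe²⁺]_dilute/[Fe²⁺]_conc = 0.014/0.164 = 0.0854.
E = 0 − (0.0592/2) log Q = −(0.0592/2)(-1.069) = 0.0316 V.

0.032 V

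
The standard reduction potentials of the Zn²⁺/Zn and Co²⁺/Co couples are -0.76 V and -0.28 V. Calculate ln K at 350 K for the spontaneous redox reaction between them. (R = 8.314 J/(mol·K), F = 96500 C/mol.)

ln K = 31.8

E°_cell = -0.28 − (-0.76) = 0.48 V, with n = 2 electrons transferred.
At equilibrium E = 0, so the Nernst equation gives ln K = nFE°/RT = (2)(96500)(0.48)/((8.314)(350)) = 31.84.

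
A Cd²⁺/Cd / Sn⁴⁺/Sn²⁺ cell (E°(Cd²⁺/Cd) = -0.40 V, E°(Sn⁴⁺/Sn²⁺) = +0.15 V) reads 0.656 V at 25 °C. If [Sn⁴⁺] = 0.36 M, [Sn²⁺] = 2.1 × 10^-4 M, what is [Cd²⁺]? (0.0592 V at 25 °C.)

From the Nernst equation, log Q = n(E° − E)/0.0592 = 2(0.55 − 0.656)/0.0592 = -3.581, so Q = 2.62 × 10^-4.
With Q = [Cd²⁺]·[Sn²⁺]/[Sn⁴⁺] and the known concentrations, [Cd²⁺] in the numerator gives [Cd²⁺] = 0.45 M.

0.45 M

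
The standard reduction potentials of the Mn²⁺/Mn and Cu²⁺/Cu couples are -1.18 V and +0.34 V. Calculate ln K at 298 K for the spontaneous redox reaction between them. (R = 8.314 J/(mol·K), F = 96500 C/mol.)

ln K = 118.4

E°_cell = +0.34 − (-1.18) = 1.52 V, with n = 2 electrons transferred.
At equilibrium E = 0, so the Nernst equation gives ln K = nFE°/RT = (2)(96500)(1.52)/((8.314)(298)) = 118.41.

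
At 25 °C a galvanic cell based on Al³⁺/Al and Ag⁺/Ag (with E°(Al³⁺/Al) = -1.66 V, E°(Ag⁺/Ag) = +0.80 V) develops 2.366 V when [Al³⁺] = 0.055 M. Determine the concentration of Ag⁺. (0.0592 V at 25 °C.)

0.0098 M

From the Nernst equation, log Q = n(E° − E)/0.0592 = 3(2.46 − 2.366)/0.0592 = 4.764, so Q = 5.8 × 10^4.
With Q = [Al³⁺]/[Ag⁺]^3 and the known concentrations, [Ag⁺]^3 in the denominator gives [Ag⁺] = 0.0098 M.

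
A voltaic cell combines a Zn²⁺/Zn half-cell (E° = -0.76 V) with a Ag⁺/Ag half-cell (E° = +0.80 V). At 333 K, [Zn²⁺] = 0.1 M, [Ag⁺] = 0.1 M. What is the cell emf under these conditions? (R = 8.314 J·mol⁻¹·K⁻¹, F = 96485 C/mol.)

1.53 V

The Ag⁺/Ag couple has the higher reduction potential and acts as the cathode, so E°_cell = +0.80 − (-0.76) = 1.56 V.
Balancing electrons gives n = 2; the reaction quotient is Q = [Zn²⁺]/[Ag⁺]^2 = 10.0.
E = E° − (RT/nF) ln Q = 1.56 − (8.314×333)/(2×96485) × (2.303) = 1.560 − 0.033 = 1.527 V.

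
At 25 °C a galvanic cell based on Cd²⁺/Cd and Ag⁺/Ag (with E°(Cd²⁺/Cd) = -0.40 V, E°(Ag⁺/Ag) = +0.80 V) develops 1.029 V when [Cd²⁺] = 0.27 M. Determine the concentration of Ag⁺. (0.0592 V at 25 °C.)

From the Nernst equation, log Q = n(E° − E)/0.0592 = 2(1.20 − 1.029)/0.0592 = 5.777, so Q = 5.98 × 10^5.
With Q = [Cd²⁺]/[Ag⁺]^2 and the known concentrations, [Ag⁺]^2 in the denominator gives [Ag⁺] = 6.7 × 10^-4 M.

6.7 × 10^-4 M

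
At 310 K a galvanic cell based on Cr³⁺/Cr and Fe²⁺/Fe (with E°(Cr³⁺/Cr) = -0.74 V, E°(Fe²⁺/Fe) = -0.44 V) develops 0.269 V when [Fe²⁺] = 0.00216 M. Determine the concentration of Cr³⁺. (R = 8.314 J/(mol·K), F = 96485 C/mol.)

From the Nernst equation, ln Q = nF(E° − E)/RT = 6×96485×(0.30 − 0.269)/(8.314×310) = 6.963, so Q = 1060.
With Q = [Cr³⁺]^2/[Fe²⁺]^3 and the known concentrations, [Cr³⁺]^2 in the numerator gives [Cr³⁺] = 0.0033 M.

0.0033 M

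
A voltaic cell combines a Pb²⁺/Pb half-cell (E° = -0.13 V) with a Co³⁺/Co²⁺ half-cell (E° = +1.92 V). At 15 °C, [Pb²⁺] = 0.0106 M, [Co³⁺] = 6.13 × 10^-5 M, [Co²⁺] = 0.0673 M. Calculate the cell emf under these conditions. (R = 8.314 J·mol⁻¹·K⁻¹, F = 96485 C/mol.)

1.93 V

The Co³⁺/Co²⁺ couple has the higher reduction potential and acts as the cathode, so E°_cell = +1.92 − (-0.13) = 2.05 V.
Balancing electrons gives n = 2; the reaction quotient is Q = [Pb²⁺]·[Co²⁺]^2/[Co³⁺]^2 = 1.28 × 10^4.
E = E° − (RT/nF) ln Q = 2.05 − (8.314×288)/(2×96485) × (9.455) = 2.050 − 0.117 = 1.933 V.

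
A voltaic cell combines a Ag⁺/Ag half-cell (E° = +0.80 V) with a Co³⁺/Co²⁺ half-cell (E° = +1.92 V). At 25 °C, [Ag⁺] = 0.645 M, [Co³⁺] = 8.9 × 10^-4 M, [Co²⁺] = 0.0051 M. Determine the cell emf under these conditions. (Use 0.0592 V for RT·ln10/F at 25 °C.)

The Co³⁺/Co²⁺ couple has the higher reduction potential and acts as the cathode, so E°_cell = +1.92 − (+0.80) = 1.12 V.
Balancing electrons gives n = 1; the reaction quotient is Q = [Ag⁺]·[Co²⁺]/[Co³⁺] = 3.70.
At 25 °C, E = E° − (0.0592/n) log Q = 1.12 − (0.0592/1)(0.568) = 1.120 − 0.034 = 1.086 V.

1.09 V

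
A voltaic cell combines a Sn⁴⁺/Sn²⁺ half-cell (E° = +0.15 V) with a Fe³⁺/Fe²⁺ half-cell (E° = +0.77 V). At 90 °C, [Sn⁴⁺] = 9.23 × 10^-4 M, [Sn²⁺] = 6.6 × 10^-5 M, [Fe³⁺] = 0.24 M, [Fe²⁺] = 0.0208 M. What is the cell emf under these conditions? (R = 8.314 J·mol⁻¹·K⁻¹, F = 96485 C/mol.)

The Fe³⁺/Fe²⁺ couple has the higher reduction potential and acts as the cathode, so E°_cell = +0.77 − (+0.15) = 0.62 V.
Balancing electrons gives n = 2; the reaction quotient is Q = [Sn⁴⁺]·[Fe²⁺]^2/([Sn²⁺]·[Fe³⁺]^2) = 0.105.
E = E° − (RT/nF) ln Q = 0.62 − (8.314×363)/(2×96485) × (-2.253) = 0.620 + 0.035 = 0.655 V.

0.655 V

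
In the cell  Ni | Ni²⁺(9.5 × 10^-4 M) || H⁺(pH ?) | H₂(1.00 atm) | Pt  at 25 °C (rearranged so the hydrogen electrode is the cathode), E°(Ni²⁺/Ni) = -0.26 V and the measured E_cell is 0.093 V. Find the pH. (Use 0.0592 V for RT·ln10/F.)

E°_cell = 0.26 V and n = 2.
log Q = n(E° − E)/0.0592 = 2×(0.26 − 0.093)/0.0592 = 5.642.
With Q = [Ni²⁺]·P(H₂) / [H⁺]^2, solving for [H⁺] gives log[H⁺] = -4.332, so pH = 4.33.

pH = 4.33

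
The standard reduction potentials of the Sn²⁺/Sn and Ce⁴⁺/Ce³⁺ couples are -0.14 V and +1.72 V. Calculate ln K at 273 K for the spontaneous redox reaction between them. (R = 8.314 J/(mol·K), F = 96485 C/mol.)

E°_cell = +1.72 − (-0.14) = 1.86 V, with n = 2 electrons transferred.
At equilibrium E = 0, so the Nernst equation gives ln K = nFE°/RT = (2)(96485)(1.86)/((8.314)(273)) = 158.14.

ln K = 158.1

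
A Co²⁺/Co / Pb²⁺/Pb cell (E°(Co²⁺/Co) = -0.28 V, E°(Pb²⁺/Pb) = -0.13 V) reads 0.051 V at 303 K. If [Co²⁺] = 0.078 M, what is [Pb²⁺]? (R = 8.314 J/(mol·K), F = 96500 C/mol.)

4 × 10^-5 M

From the Nernst equation, ln Q = nF(E° − E)/RT = 2×96500×(0.15 − 0.051)/(8.314×303) = 7.585, so Q = 1970.
With Q = [Co²⁺]/[Pb²⁺] and the known concentrations, [Pb²⁺] in the denominator gives [Pb²⁺] = 4 × 10^-5 M.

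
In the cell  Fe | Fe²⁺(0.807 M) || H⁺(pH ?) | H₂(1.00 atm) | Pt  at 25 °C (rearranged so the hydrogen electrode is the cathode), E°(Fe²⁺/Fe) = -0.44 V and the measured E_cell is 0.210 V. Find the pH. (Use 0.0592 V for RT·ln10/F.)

pH = 3.93

E°_cell = 0.44 V and n = 2.
log Q = n(E° − E)/0.0592 = 2×(0.44 − 0.210)/0.0592 = 7.770.
With Q = [Fe²⁺]·P(H₂) / [H⁺]^2, solving for [H⁺] gives log[H⁺] = -3.932, so pH = 3.93.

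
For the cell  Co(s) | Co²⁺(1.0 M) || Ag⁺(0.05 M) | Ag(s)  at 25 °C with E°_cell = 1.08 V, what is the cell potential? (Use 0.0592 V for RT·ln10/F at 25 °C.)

1.00 V

Balancing electrons gives n = 2; the reaction quotient is Q = [Co²⁺]/[Ag⁺]^2 = 400.
At 25 °C, E = E° − (0.0592/n) log Q = 1.08 − (0.0592/2)(2.602) = 1.080 − 0.077 = 1.003 V.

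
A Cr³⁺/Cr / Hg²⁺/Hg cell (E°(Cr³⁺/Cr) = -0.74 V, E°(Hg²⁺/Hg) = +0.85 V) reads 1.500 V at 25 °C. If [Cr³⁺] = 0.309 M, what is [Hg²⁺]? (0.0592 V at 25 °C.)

4.2 × 10^-4 M

From the Nernst equation, log Q = n(E° − E)/0.0592 = 6(1.59 − 1.500)/0.0592 = 9.122, so Q = 1.32 × 10^9.
With Q = [Cr³⁺]^2/[Hg²⁺]^3 and the known concentrations, [Hg²⁺]^3 in the denominator gives [Hg²⁺] = 4.2 × 10^-4 M.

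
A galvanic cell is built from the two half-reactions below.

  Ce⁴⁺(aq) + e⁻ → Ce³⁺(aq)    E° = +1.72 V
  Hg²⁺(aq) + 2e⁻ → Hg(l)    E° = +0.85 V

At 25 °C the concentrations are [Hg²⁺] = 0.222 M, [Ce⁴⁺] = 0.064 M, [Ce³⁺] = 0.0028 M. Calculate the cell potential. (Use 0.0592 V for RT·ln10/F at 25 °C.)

0.970 V

The Ce⁴⁺/Ce³⁺ couple has the higher reduction potential and acts as the cathode, so E°_cell = +1.72 − (+0.85) = 0.87 V.
Balancing electrons gives n = 2; the reaction quotient is Q = [Hg²⁺]·[Ce³⁺]^2/[Ce⁴⁺]^2 = 4.25 × 10^-4.
At 25 °C, E = E° − (0.0592/n) log Q = 0.87 − (0.0592/2)(-3.372) = 0.870 + 0.100 = 0.970 V.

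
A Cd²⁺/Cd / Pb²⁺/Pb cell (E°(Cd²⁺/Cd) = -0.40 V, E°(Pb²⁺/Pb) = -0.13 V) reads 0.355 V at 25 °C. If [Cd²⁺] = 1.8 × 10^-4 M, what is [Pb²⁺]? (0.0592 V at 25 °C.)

0.13 M

From the Nernst equation, log Q = n(E° − E)/0.0592 = 2(0.27 − 0.355)/0.0592 = -2.872, so Q = 0.00134.
With Q = [Cd²⁺]/[Pb²⁺] and the known concentrations, [Pb²⁺] in the denominator gives [Pb²⁺] = 0.13 M.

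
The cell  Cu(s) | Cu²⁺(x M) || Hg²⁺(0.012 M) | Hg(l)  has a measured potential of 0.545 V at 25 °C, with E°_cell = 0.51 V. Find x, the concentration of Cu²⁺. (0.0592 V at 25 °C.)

7.9 × 10^-4 M

From the Nernst equation, log Q = n(E° − E)/0.0592 = 2(0.51 − 0.545)/0.0592 = -1.182, so Q = 0.0657.
With Q = [Cu²⁺]/[Hg²⁺] and the known concentrations, [Cu²⁺] in the numerator gives [Cu²⁺] = 7.9 × 10^-4 M.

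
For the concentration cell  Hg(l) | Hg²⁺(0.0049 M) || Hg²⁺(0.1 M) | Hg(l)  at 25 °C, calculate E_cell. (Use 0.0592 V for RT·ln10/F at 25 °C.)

0.039 V

Both half-cells are Hg²⁺/Hg, so E°_cell = 0. The concentrated side is the cathode; the cell reaction moves Hg²⁺ from high to low concentration with n = 2.
Q = [Hg²⁺]_dilute/[Hg²⁺]_conc = 0.0049/0.1 = 0.0490.
E = 0 − (0.0592/2) log Q = −(0.0592/2)(-1.310) = 0.0388 V.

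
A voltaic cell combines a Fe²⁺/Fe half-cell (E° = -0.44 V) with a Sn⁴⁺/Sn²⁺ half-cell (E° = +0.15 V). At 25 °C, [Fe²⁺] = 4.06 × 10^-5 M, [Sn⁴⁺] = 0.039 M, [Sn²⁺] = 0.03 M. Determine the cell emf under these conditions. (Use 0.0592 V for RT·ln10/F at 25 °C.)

0.723 V

The Sn⁴⁺/Sn²⁺ couple has the higher reduction potential and acts as the cathode, so E°_cell = +0.15 − (-0.44) = 0.59 V.
Balancing electrons gives n = 2; the reaction quotient is Q = [Fe²⁺]·[Sn²⁺]/[Sn⁴⁺] = 3.12 × 10^-5.
At 25 °C, E = E° − (0.0592/n) log Q = 0.59 − (0.0592/2)(-4.505) = 0.590 + 0.133 = 0.723 V.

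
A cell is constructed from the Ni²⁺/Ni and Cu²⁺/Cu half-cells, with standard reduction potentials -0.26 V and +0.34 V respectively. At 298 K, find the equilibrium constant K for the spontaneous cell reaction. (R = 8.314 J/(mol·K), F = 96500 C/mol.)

E°_cell = +0.34 − (-0.26) = 0.60 V, with n = 2 electrons transferred.
At equilibrium E = 0, so the Nernst equation gives ln K = nFE°/RT = (2)(96500)(0.60)/((8.314)(298)) = 46.74.
K = e^46.74 = 2 × 10^20.

2 × 10^20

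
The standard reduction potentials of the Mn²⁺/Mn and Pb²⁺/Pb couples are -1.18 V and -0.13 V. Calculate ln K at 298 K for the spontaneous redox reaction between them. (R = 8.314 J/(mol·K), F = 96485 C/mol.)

ln K = 81.8

E°_cell = -0.13 − (-1.18) = 1.05 V, with n = 2 electrons transferred.
At equilibrium E = 0, so the Nernst equation gives ln K = nFE°/RT = (2)(96485)(1.05)/((8.314)(298)) = 81.78.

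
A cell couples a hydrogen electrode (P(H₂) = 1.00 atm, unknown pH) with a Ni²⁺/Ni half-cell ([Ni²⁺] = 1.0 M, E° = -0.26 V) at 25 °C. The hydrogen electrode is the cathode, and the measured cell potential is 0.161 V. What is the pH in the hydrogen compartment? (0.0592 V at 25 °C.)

pH = 1.67

E°_cell = 0.26 V and n = 2.
log Q = n(E° − E)/0.0592 = 2×(0.26 − 0.161)/0.0592 = 3.345.
With Q = [Ni²⁺]·P(H₂) / [H⁺]^2, solving for [H⁺] gives log[H⁺] = -1.672, so pH = 1.67.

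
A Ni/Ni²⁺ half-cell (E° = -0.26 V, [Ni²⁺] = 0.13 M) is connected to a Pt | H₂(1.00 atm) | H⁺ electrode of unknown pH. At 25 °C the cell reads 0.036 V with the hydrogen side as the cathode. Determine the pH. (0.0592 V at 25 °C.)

pH = 4.23

E°_cell = 0.26 V and n = 2.
log Q = n(E° − E)/0.0592 = 2×(0.26 − 0.036)/0.0592 = 7.568.
With Q = [Ni²⁺]·P(H₂) / [H⁺]^2, solving for [H⁺] gives log[H⁺] = -4.227, so pH = 4.23.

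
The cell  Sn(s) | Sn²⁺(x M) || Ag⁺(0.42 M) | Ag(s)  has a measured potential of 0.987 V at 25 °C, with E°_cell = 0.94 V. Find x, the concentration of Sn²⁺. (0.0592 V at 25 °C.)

From the Nernst equation, log Q = n(E° − E)/0.0592 = 2(0.94 − 0.987)/0.0592 = -1.588, so Q = 0.0258.
With Q = [Sn²⁺]/[Ag⁺]^2 and the known concentrations, [Sn²⁺] in the numerator gives [Sn²⁺] = 0.0046 M.

0.0046 M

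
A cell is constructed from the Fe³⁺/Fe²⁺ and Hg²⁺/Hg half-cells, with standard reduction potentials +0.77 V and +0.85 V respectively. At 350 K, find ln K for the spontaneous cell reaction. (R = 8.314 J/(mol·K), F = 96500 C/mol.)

E°_cell = +0.85 − (+0.77) = 0.08 V, with n = 2 electrons transferred.
At equilibrium E = 0, so the Nernst equation gives ln K = nFE°/RT = (2)(96500)(0.08)/((8.314)(350)) = 5.31.

ln K = 5.3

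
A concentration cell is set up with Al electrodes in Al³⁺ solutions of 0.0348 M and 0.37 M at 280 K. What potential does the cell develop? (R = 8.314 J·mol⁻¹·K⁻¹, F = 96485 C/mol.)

0.019 V

Both half-cells are Al³⁺/Al, so E°_cell = 0. The concentrated side is the cathode; the cell reaction moves Al³⁺ from high to low concentration with n = 3.
Q = [Al³⁺]_dilute/[Al³⁺]_conc = 0.0348/0.37 = 0.0941.
E = 0 − (RT/nF) ln Q = −((8.314×280)/(3×96485))(-2.364) = 0.0190 V.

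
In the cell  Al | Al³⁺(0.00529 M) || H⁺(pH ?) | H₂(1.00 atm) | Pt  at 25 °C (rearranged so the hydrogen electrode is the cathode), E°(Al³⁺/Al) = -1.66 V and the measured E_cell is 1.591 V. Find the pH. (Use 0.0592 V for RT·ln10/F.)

pH = 1.92

E°_cell = 1.66 V and n = 6.
log Q = n(E° − E)/0.0592 = 6×(1.66 − 1.591)/0.0592 = 6.993.
With Q = [Al³⁺]^2·P(H₂)^3 / [H⁺]^6, solving for [H⁺] gives log[H⁺] = -1.924, so pH = 1.92.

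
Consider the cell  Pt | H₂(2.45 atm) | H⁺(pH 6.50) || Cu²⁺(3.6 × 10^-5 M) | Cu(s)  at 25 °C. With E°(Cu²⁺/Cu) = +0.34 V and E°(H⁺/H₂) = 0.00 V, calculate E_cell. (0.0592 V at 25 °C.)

The Cu²⁺/Cu couple is the cathode, so E°_cell = 0.34 V; n = 2.
[H⁺] = 10^(−6.50) = 3.2 × 10^-7 M, and Q = [H⁺]^2 / ([Cu²⁺]·P(H₂)) = 1.13 × 10^-9.
E = E° − (0.0592/2) log Q = 0.34 − (0.0592/2)(-8.945) = 0.605 V.

0.60 V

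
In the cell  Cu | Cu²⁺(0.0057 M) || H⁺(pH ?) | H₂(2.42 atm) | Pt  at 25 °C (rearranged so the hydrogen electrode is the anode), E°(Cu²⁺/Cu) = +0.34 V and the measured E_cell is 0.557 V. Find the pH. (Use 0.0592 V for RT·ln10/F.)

pH = 4.60

E°_cell = 0.34 V and n = 2.
log Q = n(E° − E)/0.0592 = 2×(0.34 − 0.557)/0.0592 = -7.331.
With Q = [H⁺]^2 / ([Cu²⁺]·P(H₂)), solving for [H⁺] gives log[H⁺] = -4.596, so pH = 4.60.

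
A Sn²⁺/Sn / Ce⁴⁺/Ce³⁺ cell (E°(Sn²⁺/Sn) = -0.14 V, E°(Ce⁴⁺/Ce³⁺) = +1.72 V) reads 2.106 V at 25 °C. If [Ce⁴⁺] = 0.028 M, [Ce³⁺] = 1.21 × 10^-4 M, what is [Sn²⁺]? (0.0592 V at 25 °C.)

From the Nernst equation, log Q = n(E° − E)/0.0592 = 2(1.86 − 2.106)/0.0592 = -8.311, so Q = 4.89 × 10^-9.
With Q = [Sn²⁺]·[Ce³⁺]^2/[Ce⁴⁺]^2 and the known concentrations, [Sn²⁺] in the numerator gives [Sn²⁺] = 2.6 × 10^-4 M.

2.6 × 10^-4 M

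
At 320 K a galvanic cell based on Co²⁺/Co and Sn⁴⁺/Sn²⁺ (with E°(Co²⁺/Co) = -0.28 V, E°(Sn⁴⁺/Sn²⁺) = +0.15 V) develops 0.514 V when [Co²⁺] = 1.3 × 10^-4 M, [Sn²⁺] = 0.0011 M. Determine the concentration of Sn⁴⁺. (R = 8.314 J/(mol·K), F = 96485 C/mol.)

6.3 × 10^-5 M

From the Nernst equation, ln Q = nF(E° − E)/RT = 2×96485×(0.43 − 0.514)/(8.314×320) = -6.093, so Q = 0.00226.
With Q = [Co²⁺]·[Sn²⁺]/[Sn⁴⁺] and the known concentrations, [Sn⁴⁺] in the denominator gives [Sn⁴⁺] = 6.3 × 10^-5 M.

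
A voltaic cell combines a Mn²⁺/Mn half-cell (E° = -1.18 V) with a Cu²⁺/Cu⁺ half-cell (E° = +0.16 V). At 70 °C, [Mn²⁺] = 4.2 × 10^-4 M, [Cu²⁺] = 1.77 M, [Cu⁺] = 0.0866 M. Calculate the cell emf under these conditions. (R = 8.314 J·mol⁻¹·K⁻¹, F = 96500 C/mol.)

The Cu²⁺/Cu⁺ couple has the higher reduction potential and acts as the cathode, so E°_cell = +0.16 − (-1.18) = 1.34 V.
Balancing electrons gives n = 2; the reaction quotient is Q = [Mn²⁺]·[Cu⁺]^2/[Cu²⁺]^2 = 1.01 × 10^-6.
E = E° − (RT/nF) ln Q = 1.34 − (8.314×343)/(2×96500) × (-13.810) = 1.340 + 0.204 = 1.544 V.

1.54 V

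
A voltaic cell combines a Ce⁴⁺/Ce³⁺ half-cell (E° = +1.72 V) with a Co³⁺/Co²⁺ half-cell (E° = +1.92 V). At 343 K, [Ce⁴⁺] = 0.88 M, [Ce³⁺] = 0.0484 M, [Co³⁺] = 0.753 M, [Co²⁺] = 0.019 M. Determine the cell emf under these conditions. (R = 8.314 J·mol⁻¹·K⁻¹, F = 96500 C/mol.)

0.223 V

The Co³⁺/Co²⁺ couple has the higher reduction potential and acts as the cathode, so E°_cell = +1.92 − (+1.72) = 0.20 V.
Balancing electrons gives n = 1; the reaction quotient is Q = [Ce⁴⁺]·[Co²⁺]/([Ce³⁺]·[Co³⁺]) = 0.459.
E = E° − (RT/nF) ln Q = 0.20 − (8.314×343)/(1×96500) × (-0.779) = 0.200 + 0.023 = 0.223 V.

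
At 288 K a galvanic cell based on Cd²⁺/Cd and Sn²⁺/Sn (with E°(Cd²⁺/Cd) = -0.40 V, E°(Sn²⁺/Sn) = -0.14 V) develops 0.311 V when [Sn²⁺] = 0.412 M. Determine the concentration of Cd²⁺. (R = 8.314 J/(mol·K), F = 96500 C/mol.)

0.0068 M

From the Nernst equation, ln Q = nF(E° − E)/RT = 2×96500×(0.26 − 0.311)/(8.314×288) = -4.111, so Q = 0.0164.
With Q = [Cd²⁺]/[Sn²⁺] and the known concentrations, [Cd²⁺] in the numerator gives [Cd²⁺] = 0.0068 M.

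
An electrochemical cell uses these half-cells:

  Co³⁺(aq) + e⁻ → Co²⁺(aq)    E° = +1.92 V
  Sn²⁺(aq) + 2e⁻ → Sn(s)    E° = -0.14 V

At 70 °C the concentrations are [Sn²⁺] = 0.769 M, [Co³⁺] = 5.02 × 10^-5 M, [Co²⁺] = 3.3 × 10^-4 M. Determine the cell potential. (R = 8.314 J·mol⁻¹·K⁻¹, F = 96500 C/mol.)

The Co³⁺/Co²⁺ couple has the higher reduction potential and acts as the cathode, so E°_cell = +1.92 − (-0.14) = 2.06 V.
Balancing electrons gives n = 2; the reaction quotient is Q = [Sn²⁺]·[Co²⁺]^2/[Co³⁺]^2 = 33.2.
E = E° − (RT/nF) ln Q = 2.06 − (8.314×343)/(2×96500) × (3.503) = 2.060 − 0.052 = 2.008 V.

2.01 V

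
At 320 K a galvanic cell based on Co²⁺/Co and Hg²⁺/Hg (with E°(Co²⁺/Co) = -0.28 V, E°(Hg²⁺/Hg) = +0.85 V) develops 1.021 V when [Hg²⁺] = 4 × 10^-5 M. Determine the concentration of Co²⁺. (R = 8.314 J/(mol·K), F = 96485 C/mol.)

From the Nernst equation, ln Q = nF(E° − E)/RT = 2×96485×(1.13 − 1.021)/(8.314×320) = 7.906, so Q = 2710.
With Q = [Co²⁺]/[Hg²⁺] and the known concentrations, [Co²⁺] in the numerator gives [Co²⁺] = 0.11 M.

0.11 M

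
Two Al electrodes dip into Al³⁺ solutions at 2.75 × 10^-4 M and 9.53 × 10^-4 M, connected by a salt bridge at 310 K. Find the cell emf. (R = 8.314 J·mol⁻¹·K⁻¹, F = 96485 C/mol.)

0.011 V

Both half-cells are Al³⁺/Al, so E°_cell = 0. The concentrated side is the cathode; the cell reaction moves Al³⁺ from high to low concentration with n = 3.
Q = [Al³⁺]_dilute/[Al³⁺]_conc = 2.75 × 10^-4/9.53 × 10^-4 = 0.289.
E = 0 − (RT/nF) ln Q = −((8.314×310)/(3×96485))(-1.243) = 0.0111 V.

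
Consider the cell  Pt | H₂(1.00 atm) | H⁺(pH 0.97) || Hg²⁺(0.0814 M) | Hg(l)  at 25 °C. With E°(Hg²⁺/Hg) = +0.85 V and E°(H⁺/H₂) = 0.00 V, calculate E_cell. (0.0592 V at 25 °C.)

0.88 V

The Hg²⁺/Hg couple is the cathode, so E°_cell = 0.85 V; n = 2.
[H⁺] = 10^(−0.97) = 0.11 M, and Q = [H⁺]^2 / ([Hg²⁺]·P(H₂)) = 0.141.
E = E° − (0.0592/2) log Q = 0.85 − (0.0592/2)(-0.851) = 0.875 V.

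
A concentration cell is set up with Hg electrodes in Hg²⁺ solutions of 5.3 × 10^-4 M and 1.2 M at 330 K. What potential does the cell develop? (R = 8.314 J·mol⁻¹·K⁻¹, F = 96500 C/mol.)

0.11 V

Both half-cells are Hg²⁺/Hg, so E°_cell = 0. The concentrated side is the cathode; the cell reaction moves Hg²⁺ from high to low concentration with n = 2.
Q = [Hg²⁺]_dilute/[Hg²⁺]_conc = 5.3 × 10^-4/1.2 = 4.42 × 10^-4.
E = 0 − (RT/nF) ln Q = −((8.314×330)/(2×96500))(-7.725) = 0.1098 V.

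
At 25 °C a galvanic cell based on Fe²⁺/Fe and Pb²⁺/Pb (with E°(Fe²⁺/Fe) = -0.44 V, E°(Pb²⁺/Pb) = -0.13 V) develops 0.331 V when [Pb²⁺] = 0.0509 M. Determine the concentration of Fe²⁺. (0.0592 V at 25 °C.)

0.0099 M

From the Nernst equation, log Q = n(E° − E)/0.0592 = 2(0.31 − 0.331)/0.0592 = -0.709, so Q = 0.195.
With Q = [Fe²⁺]/[Pb²⁺] and the known concentrations, [Fe²⁺] in the numerator gives [Fe²⁺] = 0.0099 M.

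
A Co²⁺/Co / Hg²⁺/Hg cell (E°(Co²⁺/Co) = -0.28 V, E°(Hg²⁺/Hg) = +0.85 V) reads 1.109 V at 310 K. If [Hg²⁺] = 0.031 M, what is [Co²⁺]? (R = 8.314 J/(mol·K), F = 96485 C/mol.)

0.15 M

From the Nernst equation, ln Q = nF(E° − E)/RT = 2×96485×(1.13 − 1.109)/(8.314×310) = 1.572, so Q = 4.82.
With Q = [Co²⁺]/[Hg²⁺] and the known concentrations, [Co²⁺] in the numerator gives [Co²⁺] = 0.15 M.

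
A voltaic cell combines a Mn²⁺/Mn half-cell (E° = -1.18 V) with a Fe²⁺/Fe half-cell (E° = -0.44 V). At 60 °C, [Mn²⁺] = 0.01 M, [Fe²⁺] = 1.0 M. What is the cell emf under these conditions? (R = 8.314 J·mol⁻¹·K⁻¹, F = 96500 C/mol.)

The Fe²⁺/Fe couple has the higher reduction potential and acts as the cathode, so E°_cell = -0.44 − (-1.18) = 0.74 V.
Balancing electrons gives n = 2; the reaction quotient is Q = [Mn²⁺]/[Fe²⁺] = 0.0100.
E = E° − (RT/nF) ln Q = 0.74 − (8.314×333)/(2×96500) × (-4.605) = 0.740 + 0.066 = 0.806 V.

0.806 V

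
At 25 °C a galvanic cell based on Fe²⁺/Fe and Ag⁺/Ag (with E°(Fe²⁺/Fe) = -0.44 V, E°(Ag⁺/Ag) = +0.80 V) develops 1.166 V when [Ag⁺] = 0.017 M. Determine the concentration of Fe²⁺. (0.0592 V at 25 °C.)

0.091 M

From the Nernst equation, log Q = n(E° − E)/0.0592 = 2(1.24 − 1.166)/0.0592 = 2.500, so Q = 316.
With Q = [Fe²⁺]/[Ag⁺]^2 and the known concentrations, [Fe²⁺] in the numerator gives [Fe²⁺] = 0.091 M.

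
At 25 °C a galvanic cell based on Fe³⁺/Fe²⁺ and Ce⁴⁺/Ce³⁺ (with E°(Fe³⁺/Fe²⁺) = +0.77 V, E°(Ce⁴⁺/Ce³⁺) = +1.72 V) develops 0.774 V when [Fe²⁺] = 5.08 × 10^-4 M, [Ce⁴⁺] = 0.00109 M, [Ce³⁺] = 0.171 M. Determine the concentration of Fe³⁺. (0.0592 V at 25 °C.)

0.003 M

From the Nernst equation, log Q = n(E° − E)/0.0592 = 1(0.95 − 0.774)/0.0592 = 2.973, so Q = 940.
With Q = [Fe³⁺]·[Ce³⁺]/([Fe²⁺]·[Ce⁴⁺]) and the known concentrations, [Fe³⁺] in the numerator gives [Fe³⁺] = 0.003 M.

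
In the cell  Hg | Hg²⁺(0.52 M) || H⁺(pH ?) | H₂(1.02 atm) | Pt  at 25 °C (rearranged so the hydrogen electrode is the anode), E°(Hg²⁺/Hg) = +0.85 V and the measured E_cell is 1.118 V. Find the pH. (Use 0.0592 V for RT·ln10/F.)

pH = 4.66

E°_cell = 0.85 V and n = 2.
log Q = n(E° − E)/0.0592 = 2×(0.85 − 1.118)/0.0592 = -9.054.
With Q = [H⁺]^2 / ([Hg²⁺]·P(H₂)), solving for [H⁺] gives log[H⁺] = -4.665, so pH = 4.66.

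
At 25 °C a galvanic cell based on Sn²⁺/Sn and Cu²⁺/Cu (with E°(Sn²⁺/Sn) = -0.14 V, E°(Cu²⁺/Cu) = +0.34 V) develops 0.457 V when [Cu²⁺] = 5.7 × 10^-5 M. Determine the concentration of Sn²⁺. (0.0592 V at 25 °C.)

From the Nernst equation, log Q = n(E° − E)/0.0592 = 2(0.48 − 0.457)/0.0592 = 0.777, so Q = 5.98.
With Q = [Sn²⁺]/[Cu²⁺] and the known concentrations, [Sn²⁺] in the numerator gives [Sn²⁺] = 3.4 × 10^-4 M.

3.4 × 10^-4 M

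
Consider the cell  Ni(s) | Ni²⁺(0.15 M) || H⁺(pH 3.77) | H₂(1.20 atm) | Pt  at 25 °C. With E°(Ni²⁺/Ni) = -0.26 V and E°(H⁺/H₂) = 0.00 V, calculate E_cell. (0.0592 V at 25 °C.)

The hydrogen couple is the cathode, so E°_cell = 0.26 V; n = 2.
[H⁺] = 10^(−3.77) = 1.7 × 10^-4 M, and Q = [Ni²⁺]·P(H₂) / [H⁺]^2 = 6.24 × 10^6.
E = E° − (0.0592/2) log Q = 0.26 − (0.0592/2)(6.795) = 0.059 V.

0.059 V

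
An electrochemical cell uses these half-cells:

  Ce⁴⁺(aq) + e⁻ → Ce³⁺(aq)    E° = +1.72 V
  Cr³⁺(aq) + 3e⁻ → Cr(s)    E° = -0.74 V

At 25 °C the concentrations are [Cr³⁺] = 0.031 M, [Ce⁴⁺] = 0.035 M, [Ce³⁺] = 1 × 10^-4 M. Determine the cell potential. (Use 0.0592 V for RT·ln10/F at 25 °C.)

The Ce⁴⁺/Ce³⁺ couple has the higher reduction potential and acts as the cathode, so E°_cell = +1.72 − (-0.74) = 2.46 V.
Balancing electrons gives n = 3; the reaction quotient is Q = [Cr³⁺]·[Ce³⁺]^3/[Ce⁴⁺]^3 = 7.23 × 10^-10.
At 25 °C, E = E° − (0.0592/n) log Q = 2.46 − (0.0592/3)(-9.141) = 2.460 + 0.180 = 2.640 V.

2.64 V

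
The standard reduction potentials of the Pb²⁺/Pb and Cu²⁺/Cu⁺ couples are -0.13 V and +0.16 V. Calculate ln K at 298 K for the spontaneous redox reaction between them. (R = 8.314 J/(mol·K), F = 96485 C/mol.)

E°_cell = +0.16 − (-0.13) = 0.29 V, with n = 2 electrons transferred.
At equilibrium E = 0, so the Nernst equation gives ln K = nFE°/RT = (2)(96485)(0.29)/((8.314)(298)) = 22.59.

ln K = 22.6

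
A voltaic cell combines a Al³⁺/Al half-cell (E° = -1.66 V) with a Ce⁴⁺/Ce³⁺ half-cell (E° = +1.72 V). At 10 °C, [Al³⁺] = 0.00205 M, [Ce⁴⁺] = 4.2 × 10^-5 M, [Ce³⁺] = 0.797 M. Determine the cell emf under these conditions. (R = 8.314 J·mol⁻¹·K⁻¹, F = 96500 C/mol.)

The Ce⁴⁺/Ce³⁺ couple has the higher reduction potential and acts as the cathode, so E°_cell = +1.72 − (-1.66) = 3.38 V.
Balancing electrons gives n = 3; the reaction quotient is Q = [Al³⁺]·[Ce³⁺]^3/[Ce⁴⁺]^3 = 1.4 × 10^10.
E = E° − (RT/nF) ln Q = 3.38 − (8.314×283)/(3×96500) × (23.363) = 3.380 − 0.190 = 3.190 V.

3.19 V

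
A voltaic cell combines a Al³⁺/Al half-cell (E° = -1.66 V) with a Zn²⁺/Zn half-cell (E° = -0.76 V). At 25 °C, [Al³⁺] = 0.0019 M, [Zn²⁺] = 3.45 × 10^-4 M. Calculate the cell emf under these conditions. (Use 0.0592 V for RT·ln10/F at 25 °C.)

0.851 V

The Zn²⁺/Zn couple has the higher reduction potential and acts as the cathode, so E°_cell = -0.76 − (-1.66) = 0.90 V.
Balancing electrons gives n = 6; the reaction quotient is Q = [Al³⁺]^2/[Zn²⁺]^3 = 8.79 × 10^4.
At 25 °C, E = E° − (0.0592/n) log Q = 0.90 − (0.0592/6)(4.944) = 0.900 − 0.049 = 0.851 V.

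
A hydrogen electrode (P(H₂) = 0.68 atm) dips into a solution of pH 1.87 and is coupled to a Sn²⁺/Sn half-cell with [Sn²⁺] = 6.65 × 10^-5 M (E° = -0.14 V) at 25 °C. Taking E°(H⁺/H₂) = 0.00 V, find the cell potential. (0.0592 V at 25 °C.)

0.16 V

The hydrogen couple is the cathode, so E°_cell = 0.14 V; n = 2.
[H⁺] = 10^(−1.87) = 0.013 M, and Q = [Sn²⁺]·P(H₂) / [H⁺]^2 = 0.249.
E = E° − (0.0592/2) log Q = 0.14 − (0.0592/2)(-0.605) = 0.158 V.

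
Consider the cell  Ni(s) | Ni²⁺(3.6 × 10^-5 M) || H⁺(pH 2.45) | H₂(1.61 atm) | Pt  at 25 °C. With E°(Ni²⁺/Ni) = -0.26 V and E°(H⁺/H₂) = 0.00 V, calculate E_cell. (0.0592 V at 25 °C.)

0.24 V

The hydrogen couple is the cathode, so E°_cell = 0.26 V; n = 2.
[H⁺] = 10^(−2.45) = 0.0035 M, and Q = [Ni²⁺]·P(H₂) / [H⁺]^2 = 4.60.
E = E° − (0.0592/2) log Q = 0.26 − (0.0592/2)(0.663) = 0.240 V.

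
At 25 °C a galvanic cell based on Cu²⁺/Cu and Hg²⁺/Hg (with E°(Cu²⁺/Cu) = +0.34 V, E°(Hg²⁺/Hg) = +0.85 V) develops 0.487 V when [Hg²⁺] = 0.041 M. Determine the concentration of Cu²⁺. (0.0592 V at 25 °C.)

From the Nernst equation, log Q = n(E° − E)/0.0592 = 2(0.51 − 0.487)/0.0592 = 0.777, so Q = 5.98.
With Q = [Cu²⁺]/[Hg²⁺] and the known concentrations, [Cu²⁺] in the numerator gives [Cu²⁺] = 0.25 M.

0.25 M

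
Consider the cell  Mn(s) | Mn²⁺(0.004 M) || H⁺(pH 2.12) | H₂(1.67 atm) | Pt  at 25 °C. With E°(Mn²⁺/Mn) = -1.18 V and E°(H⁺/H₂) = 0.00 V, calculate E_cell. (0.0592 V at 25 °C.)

1.12 V

The hydrogen couple is the cathode, so E°_cell = 1.18 V; n = 2.
[H⁺] = 10^(−2.12) = 0.0076 M, and Q = [Mn²⁺]·P(H₂) / [H⁺]^2 = 116.
E = E° − (0.0592/2) log Q = 1.18 − (0.0592/2)(2.065) = 1.119 V.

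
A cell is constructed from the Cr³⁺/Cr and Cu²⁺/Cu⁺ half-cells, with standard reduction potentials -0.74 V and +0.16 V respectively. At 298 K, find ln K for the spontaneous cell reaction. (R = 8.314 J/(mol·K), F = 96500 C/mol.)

E°_cell = +0.16 − (-0.74) = 0.90 V, with n = 3 electrons transferred.
At equilibrium E = 0, so the Nernst equation gives ln K = nFE°/RT = (3)(96500)(0.90)/((8.314)(298)) = 105.16.

ln K = 105.2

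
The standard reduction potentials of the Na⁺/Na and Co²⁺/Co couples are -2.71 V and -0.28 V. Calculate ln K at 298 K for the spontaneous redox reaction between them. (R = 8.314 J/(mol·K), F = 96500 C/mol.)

E°_cell = -0.28 − (-2.71) = 2.43 V, with n = 2 electrons transferred.
At equilibrium E = 0, so the Nernst equation gives ln K = nFE°/RT = (2)(96500)(2.43)/((8.314)(298)) = 189.29.

ln K = 189.3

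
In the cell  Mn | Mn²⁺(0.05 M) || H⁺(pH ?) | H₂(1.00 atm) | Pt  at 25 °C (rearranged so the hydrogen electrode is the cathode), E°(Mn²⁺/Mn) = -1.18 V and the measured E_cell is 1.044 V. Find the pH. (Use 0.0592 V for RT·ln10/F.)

E°_cell = 1.18 V and n = 2.
log Q = n(E° − E)/0.0592 = 2×(1.18 − 1.044)/0.0592 = 4.595.
With Q = [Mn²⁺]·P(H₂) / [H⁺]^2, solving for [H⁺] gives log[H⁺] = -2.948, so pH = 2.95.

pH = 2.95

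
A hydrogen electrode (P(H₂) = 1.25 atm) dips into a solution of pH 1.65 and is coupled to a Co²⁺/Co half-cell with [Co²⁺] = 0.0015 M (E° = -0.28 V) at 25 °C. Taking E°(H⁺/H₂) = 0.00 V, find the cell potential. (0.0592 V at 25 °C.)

0.26 V

The hydrogen couple is the cathode, so E°_cell = 0.28 V; n = 2.
[H⁺] = 10^(−1.65) = 0.022 M, and Q = [Co²⁺]·P(H₂) / [H⁺]^2 = 3.74.
E = E° − (0.0592/2) log Q = 0.28 − (0.0592/2)(0.573) = 0.263 V.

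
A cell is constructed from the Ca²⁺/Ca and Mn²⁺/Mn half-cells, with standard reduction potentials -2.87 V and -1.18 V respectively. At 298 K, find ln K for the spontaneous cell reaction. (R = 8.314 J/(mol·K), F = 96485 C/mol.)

ln K = 131.6

E°_cell = -1.18 − (-2.87) = 1.69 V, with n = 2 electrons transferred.
At equilibrium E = 0, so the Nernst equation gives ln K = nFE°/RT = (2)(96485)(1.69)/((8.314)(298)) = 131.63.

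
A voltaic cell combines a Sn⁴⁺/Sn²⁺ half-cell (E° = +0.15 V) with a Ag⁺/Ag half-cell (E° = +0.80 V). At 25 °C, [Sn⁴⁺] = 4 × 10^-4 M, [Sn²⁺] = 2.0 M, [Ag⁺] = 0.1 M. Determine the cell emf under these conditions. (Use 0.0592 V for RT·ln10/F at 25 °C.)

The Ag⁺/Ag couple has the higher reduction potential and acts as the cathode, so E°_cell = +0.80 − (+0.15) = 0.65 V.
Balancing electrons gives n = 2; the reaction quotient is Q = [Sn⁴⁺]/([Sn²⁺]·[Ag⁺]^2) = 0.0200.
At 25 °C, E = E° − (0.0592/n) log Q = 0.65 − (0.0592/2)(-1.699) = 0.650 + 0.050 = 0.700 V.

0.700 V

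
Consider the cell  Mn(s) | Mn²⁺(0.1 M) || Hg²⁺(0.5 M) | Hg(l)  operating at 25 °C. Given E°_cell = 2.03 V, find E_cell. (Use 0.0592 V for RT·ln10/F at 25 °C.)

Balancing electrons gives n = 2; the reaction quotient is Q = [Mn²⁺]/[Hg²⁺] = 0.200.
At 25 °C, E = E° − (0.0592/n) log Q = 2.03 − (0.0592/2)(-0.699) = 2.030 + 0.021 = 2.051 V.

2.05 V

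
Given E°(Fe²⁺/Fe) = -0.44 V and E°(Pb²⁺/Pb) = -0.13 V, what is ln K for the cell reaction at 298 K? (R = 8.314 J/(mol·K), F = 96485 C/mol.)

E°_cell = -0.13 − (-0.44) = 0.31 V, with n = 2 electrons transferred.
At equilibrium E = 0, so the Nernst equation gives ln K = nFE°/RT = (2)(96485)(0.31)/((8.314)(298)) = 24.14.

ln K = 24.1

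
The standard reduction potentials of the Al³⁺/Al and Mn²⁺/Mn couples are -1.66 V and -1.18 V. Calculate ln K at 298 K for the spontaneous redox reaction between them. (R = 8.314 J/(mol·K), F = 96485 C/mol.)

ln K = 112.2

E°_cell = -1.18 − (-1.66) = 0.48 V, with n = 6 electrons transferred.
At equilibrium E = 0, so the Nernst equation gives ln K = nFE°/RT = (6)(96485)(0.48)/((8.314)(298)) = 112.16.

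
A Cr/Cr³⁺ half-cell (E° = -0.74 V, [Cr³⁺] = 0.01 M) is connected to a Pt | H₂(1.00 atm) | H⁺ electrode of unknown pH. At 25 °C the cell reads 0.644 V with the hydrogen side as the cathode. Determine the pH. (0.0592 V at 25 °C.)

pH = 2.29

E°_cell = 0.74 V and n = 6.
log Q = n(E° − E)/0.0592 = 6×(0.74 − 0.644)/0.0592 = 9.730.
With Q = [Cr³⁺]^2·P(H₂)^3 / [H⁺]^6, solving for [H⁺] gives log[H⁺] = -2.288, so pH = 2.29.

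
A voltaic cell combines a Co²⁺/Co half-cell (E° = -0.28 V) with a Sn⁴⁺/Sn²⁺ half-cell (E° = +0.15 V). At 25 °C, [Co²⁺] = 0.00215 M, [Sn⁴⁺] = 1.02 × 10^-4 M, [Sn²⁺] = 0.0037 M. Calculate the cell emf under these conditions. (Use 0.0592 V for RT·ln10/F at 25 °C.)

The Sn⁴⁺/Sn²⁺ couple has the higher reduction potential and acts as the cathode, so E°_cell = +0.15 − (-0.28) = 0.43 V.
Balancing electrons gives n = 2; the reaction quotient is Q = [Co²⁺]·[Sn²⁺]/[Sn⁴⁺] = 0.0780.
At 25 °C, E = E° − (0.0592/n) log Q = 0.43 − (0.0592/2)(-1.108) = 0.430 + 0.033 = 0.463 V.

0.463 V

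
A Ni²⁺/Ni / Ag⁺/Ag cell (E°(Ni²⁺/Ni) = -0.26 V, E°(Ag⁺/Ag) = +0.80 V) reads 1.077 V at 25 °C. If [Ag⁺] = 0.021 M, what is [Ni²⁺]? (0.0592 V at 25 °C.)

1.2 × 10^-4 M

From the Nernst equation, log Q = n(E° − E)/0.0592 = 2(1.06 − 1.077)/0.0592 = -0.574, so Q = 0.266.
With Q = [Ni²⁺]/[Ag⁺]^2 and the known concentrations, [Ni²⁺] in the numerator gives [Ni²⁺] = 1.2 × 10^-4 M.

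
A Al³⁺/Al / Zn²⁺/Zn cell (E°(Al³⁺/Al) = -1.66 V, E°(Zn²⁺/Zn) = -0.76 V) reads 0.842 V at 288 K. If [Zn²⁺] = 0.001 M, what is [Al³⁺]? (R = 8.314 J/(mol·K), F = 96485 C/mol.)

From the Nernst equation, ln Q = nF(E° − E)/RT = 6×96485×(0.90 − 0.842)/(8.314×288) = 14.023, so Q = 1.23 × 10^6.
With Q = [Al³⁺]^2/[Zn²⁺]^3 and the known concentrations, [Al³⁺]^2 in the numerator gives [Al³⁺] = 0.035 M.

0.035 M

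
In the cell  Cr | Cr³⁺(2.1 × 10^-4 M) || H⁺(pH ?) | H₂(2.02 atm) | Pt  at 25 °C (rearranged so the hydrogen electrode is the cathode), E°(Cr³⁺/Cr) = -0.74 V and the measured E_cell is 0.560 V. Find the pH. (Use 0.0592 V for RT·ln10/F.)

E°_cell = 0.74 V and n = 6.
log Q = n(E° − E)/0.0592 = 6×(0.74 − 0.560)/0.0592 = 18.243.
With Q = [Cr³⁺]^2·P(H₂)^3 / [H⁺]^6, solving for [H⁺] gives log[H⁺] = -4.114, so pH = 4.11.

pH = 4.11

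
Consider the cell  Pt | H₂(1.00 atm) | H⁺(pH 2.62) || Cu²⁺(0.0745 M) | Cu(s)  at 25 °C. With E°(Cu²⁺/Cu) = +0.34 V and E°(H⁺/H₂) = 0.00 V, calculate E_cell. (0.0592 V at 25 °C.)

0.46 V

The Cu²⁺/Cu couple is the cathode, so E°_cell = 0.34 V; n = 2.
[H⁺] = 10^(−2.62) = 0.0024 M, and Q = [H⁺]^2 / ([Cu²⁺]·P(H₂)) = 7.72 × 10^-5.
E = E° − (0.0592/2) log Q = 0.34 − (0.0592/2)(-4.112) = 0.462 V.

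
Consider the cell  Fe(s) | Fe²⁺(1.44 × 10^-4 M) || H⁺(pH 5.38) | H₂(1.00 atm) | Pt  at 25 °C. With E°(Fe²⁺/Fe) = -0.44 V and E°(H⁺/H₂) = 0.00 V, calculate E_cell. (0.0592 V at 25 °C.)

0.24 V

The hydrogen couple is the cathode, so E°_cell = 0.44 V; n = 2.
[H⁺] = 10^(−5.38) = 4.2 × 10^-6 M, and Q = [Fe²⁺]·P(H₂) / [H⁺]^2 = 8.29 × 10^6.
E = E° − (0.0592/2) log Q = 0.44 − (0.0592/2)(6.918) = 0.235 V.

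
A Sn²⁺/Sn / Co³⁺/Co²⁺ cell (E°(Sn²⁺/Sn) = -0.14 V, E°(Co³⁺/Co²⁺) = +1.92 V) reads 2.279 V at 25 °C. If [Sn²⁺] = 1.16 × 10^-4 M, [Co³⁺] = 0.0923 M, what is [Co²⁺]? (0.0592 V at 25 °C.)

0.0017 M

From the Nernst equation, log Q = n(E° − E)/0.0592 = 2(2.06 − 2.279)/0.0592 = -7.399, so Q = 3.99 × 10^-8.
With Q = [Sn²⁺]·[Co²⁺]^2/[Co³⁺]^2 and the known concentrations, [Co²⁺]^2 in the numerator gives [Co²⁺] = 0.0017 M.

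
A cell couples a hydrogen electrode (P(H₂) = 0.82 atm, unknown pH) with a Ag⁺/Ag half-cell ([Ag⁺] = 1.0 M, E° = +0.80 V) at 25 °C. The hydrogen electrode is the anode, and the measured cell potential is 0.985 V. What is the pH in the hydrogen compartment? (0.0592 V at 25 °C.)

pH = 3.17

E°_cell = 0.80 V and n = 2.
log Q = n(E° − E)/0.0592 = 2×(0.80 − 0.985)/0.0592 = -6.250.
With Q = [H⁺]^2 / ([Ag⁺]^2·P(H₂)), solving for [H⁺] gives log[H⁺] = -3.168, so pH = 3.17.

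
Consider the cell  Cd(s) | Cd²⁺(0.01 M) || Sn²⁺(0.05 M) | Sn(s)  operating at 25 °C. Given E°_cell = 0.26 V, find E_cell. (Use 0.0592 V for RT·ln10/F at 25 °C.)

Balancing electrons gives n = 2; the reaction quotient is Q = [Cd²⁺]/[Sn²⁺] = 0.200.
At 25 °C, E = E° − (0.0592/n) log Q = 0.26 − (0.0592/2)(-0.699) = 0.260 + 0.021 = 0.281 V.

0.281 V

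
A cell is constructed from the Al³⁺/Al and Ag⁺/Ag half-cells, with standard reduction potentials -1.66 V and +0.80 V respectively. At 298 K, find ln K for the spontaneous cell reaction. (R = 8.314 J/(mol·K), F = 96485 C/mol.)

ln K = 287.4

E°_cell = +0.80 − (-1.66) = 2.46 V, with n = 3 electrons transferred.
At equilibrium E = 0, so the Nernst equation gives ln K = nFE°/RT = (3)(96485)(2.46)/((8.314)(298)) = 287.40.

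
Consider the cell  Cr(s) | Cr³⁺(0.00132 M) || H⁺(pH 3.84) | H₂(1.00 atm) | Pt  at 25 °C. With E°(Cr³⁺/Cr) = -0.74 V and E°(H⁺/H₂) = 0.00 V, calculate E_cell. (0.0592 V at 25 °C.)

0.57 V

The hydrogen couple is the cathode, so E°_cell = 0.74 V; n = 6.
[H⁺] = 10^(−3.84) = 1.4 × 10^-4 M, and Q = [Cr³⁺]^2·P(H₂)^3 / [H⁺]^6 = 1.91 × 10^17.
E = E° − (0.0592/6) log Q = 0.74 − (0.0592/6)(17.281) = 0.569 V.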